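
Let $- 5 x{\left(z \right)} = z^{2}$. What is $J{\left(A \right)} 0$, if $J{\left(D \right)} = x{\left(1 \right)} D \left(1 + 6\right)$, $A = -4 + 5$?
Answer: $0$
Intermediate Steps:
$x{\left(z \right)} = - \frac{z^{2}}{5}$
$A = 1$
$J{\left(D \right)} = - \frac{7 D}{5}$ ($J{\left(D \right)} = - \frac{1^{2}}{5} D \left(1 + 6\right) = \left(- \frac{1}{5}\right) 1 D 7 = - \frac{7 D}{5}$)
$J{\left(A \right)} 0 = \left(- \frac{7}{5}\right) 1 \cdot 0 = \left(- \frac{7}{5}\right) 0 = 0$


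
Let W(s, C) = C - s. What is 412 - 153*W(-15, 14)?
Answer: -4025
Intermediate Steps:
412 - 153*W(-15, 14) = 412 - 153*(14 - 1*(-15)) = 412 - 153*(14 + 15) = 412 - 153*29 = 412 - 4437 = -4025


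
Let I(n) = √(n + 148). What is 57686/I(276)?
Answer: 28843*√106/106 ≈ 2801.5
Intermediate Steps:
I(n) = √(148 + n)
57686/I(276) = 57686/(√(148 + 276)) = 57686/(√424) = 57686/((2*√106)) = 57686*(√106/212) = 28843*√106/106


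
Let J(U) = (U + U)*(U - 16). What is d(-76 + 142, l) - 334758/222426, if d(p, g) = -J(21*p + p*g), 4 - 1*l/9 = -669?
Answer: -11930433854253905/37071 ≈ -3.2183e+11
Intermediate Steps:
J(U) = 2*U*(-16 + U) (J(U) = (2*U)*(-16 + U) = 2*U*(-16 + U))
l = 6057 (l = 36 - 9*(-669) = 36 + 6021 = 6057)
d(p, g) = -2*(21*p + g*p)*(-16 + 21*p + g*p) (d(p, g) = -2*(21*p + p*g)*(-16 + (21*p + p*g)) = -2*(21*p + g*p)*(-16 + (21*p + g*p)) = -2*(21*p + g*p)*(-16 + 21*p + g*p))
d(-76 + 142, l) - 334758/222426 = -2*(-76 + 142)*(-16 + (-76 + 142)*(21 + 6057))*(21 + 6057) - 334758/222426 = -2*66*(-16 + 66*6078)*6078 - 334758/222426 = -2*66*(-16 + 401148)*6078 - 1*55793/37071 = -2*66*401132*6078 - 55793/37071 = -321826599072 - 55793/37071 = -11930433854253905/37071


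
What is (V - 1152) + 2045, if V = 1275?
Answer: 2168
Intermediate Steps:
(V - 1152) + 2045 = (1275 - 1152) + 2045 = 123 + 2045 = 2168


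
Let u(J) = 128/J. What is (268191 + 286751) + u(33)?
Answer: 18313214/33 ≈ 5.5495e+5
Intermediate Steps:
(268191 + 286751) + u(33) = (268191 + 286751) + 128/33 = 554942 + 128*(1/33) = 554942 + 128/33 = 18313214/33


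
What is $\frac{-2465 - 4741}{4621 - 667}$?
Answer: $- \frac{1201}{659} \approx -1.8225$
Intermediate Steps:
$\frac{-2465 - 4741}{4621 - 667} = - \frac{7206}{3954} = \left(-7206\right) \frac{1}{3954} = - \frac{1201}{659}$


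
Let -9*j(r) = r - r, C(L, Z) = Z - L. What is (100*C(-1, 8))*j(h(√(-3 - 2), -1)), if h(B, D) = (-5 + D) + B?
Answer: 0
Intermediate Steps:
h(B, D) = -5 + B + D
j(r) = 0 (j(r) = -(r - r)/9 = -⅑*0 = 0)
(100*C(-1, 8))*j(h(√(-3 - 2), -1)) = (100*(8 - 1*(-1)))*0 = (100*(8 + 1))*0 = (100*9)*0 = 900*0 = 0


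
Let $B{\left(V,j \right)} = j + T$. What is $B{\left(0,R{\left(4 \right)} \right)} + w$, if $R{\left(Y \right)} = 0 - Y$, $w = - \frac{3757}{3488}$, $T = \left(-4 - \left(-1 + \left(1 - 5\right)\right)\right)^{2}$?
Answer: $- \frac{14221}{3488} \approx -4.0771$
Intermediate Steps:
$T = 1$ ($T = \left(-4 - \left(-1 + \left(1 - 5\right)\right)\right)^{2} = \left(-4 - \left(-1 - 4\right)\right)^{2} = \left(-4 - -5\right)^{2} = \left(-4 + 5\right)^{2} = 1^{2} = 1$)
$w = - \frac{3757}{3488}$ ($w = \left(-3757\right) \frac{1}{3488} = - \frac{3757}{3488} \approx -1.0771$)
$R{\left(Y \right)} = - Y$
$B{\left(V,j \right)} = 1 + j$ ($B{\left(V,j \right)} = j + 1 = 1 + j$)
$B{\left(0,R{\left(4 \right)} \right)} + w = \left(1 - 4\right) - \frac{3757}{3488} = -3 - \frac{3757}{3488} = - \frac{14221}{3488}$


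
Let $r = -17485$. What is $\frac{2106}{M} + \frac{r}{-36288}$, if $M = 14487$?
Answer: $\frac{109909241}{175234752} \approx 0.62721$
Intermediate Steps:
$\frac{2106}{M} + \frac{r}{-36288} = \frac{2106}{14487} - \frac{17485}{-36288} = 2106 \cdot \frac{1}{14487} - - \frac{17485}{36288} = \frac{702}{4829} + \frac{17485}{36288} = \frac{109909241}{175234752}$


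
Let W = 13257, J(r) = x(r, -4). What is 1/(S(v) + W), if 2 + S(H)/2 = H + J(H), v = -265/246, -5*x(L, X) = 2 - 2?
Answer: 123/1629854 ≈ 7.5467e-5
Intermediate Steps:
x(L, X) = 0 (x(L, X) = -(2 - 2)/5 = -⅕*0 = 0)
J(r) = 0
v = -265/246 (v = -265*1/246 = -265/246 ≈ -1.0772)
S(H) = -4 + 2*H (S(H) = -4 + 2*(H + 0) = -4 + 2*H)
1/(S(v) + W) = 1/((-4 + 2*(-265/246)) + 13257) = 1/((-4 - 265/123) + 13257) = 1/(-757/123 + 13257) = 1/(1629854/123) = 123/1629854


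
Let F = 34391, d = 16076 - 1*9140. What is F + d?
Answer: 41327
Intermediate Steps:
d = 6936 (d = 16076 - 9140 = 6936)
F + d = 34391 + 6936 = 41327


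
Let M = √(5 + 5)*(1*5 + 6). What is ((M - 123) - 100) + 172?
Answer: -51 + 11*√10 ≈ -16.215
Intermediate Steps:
M = 11*√10 (M = √10*(5 + 6) = √10*11 = 11*√10 ≈ 34.785)
((M - 123) - 100) + 172 = ((11*√10 - 123) - 100) + 172 = ((-123 + 11*√10) - 100) + 172 = (-223 + 11*√10) + 172 = -51 + 11*√10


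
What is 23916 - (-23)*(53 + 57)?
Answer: 26446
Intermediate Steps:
23916 - (-23)*(53 + 57) = 23916 - (-23)*110 = 23916 - 1*(-2530) = 23916 + 2530 = 26446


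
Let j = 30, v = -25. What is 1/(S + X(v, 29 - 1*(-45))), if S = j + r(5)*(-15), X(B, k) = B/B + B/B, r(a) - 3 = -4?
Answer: 1/47 ≈ 0.021277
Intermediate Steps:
r(a) = -1 (r(a) = 3 - 4 = -1)
X(B, k) = 2 (X(B, k) = 1 + 1 = 2)
S = 45 (S = 30 - 1*(-15) = 30 + 15 = 45)
1/(S + X(v, 29 - 1*(-45))) = 1/(45 + 2) = 1/47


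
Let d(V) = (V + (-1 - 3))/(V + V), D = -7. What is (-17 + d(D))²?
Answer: 51529/196 ≈ 262.90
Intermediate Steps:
d(V) = (-4 + V)/(2*V) (d(V) = (V - 4)/((2*V)) = (-4 + V)*(1/(2*V)) = (-4 + V)/(2*V))
(-17 + d(D))² = (-17 + (½)*(-4 - 7)/(-7))² = (-17 + (½)*(-⅐)*(-11))² = (-17 + 11/14)² = (-227/14)² = 51529/196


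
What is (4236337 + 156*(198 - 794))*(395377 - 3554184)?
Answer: -13088077730327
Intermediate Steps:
(4236337 + 156*(198 - 794))*(395377 - 3554184) = (4236337 + 156*(-596))*(-3158807) = (4236337 - 92976)*(-3158807) = 4143361*(-3158807) = -13088077730327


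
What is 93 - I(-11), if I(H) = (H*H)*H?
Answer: 1424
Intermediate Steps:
I(H) = H**3 (I(H) = H**2*H = H**3)
93 - I(-11) = 93 - 1*(-11)**3 = 93 - 1*(-1331) = 93 + 1331 = 1424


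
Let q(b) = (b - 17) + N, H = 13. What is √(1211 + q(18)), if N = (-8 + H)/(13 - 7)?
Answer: √43662/6 ≈ 34.826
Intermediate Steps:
N = ⅚ (N = (-8 + 13)/(13 - 7) = 5/6 = 5*(⅙) = ⅚ ≈ 0.83333)
q(b) = -97/6 + b (q(b) = (b - 17) + ⅚ = (-17 + b) + ⅚ = -97/6 + b)
√(1211 + q(18)) = √(1211 + (-97/6 + 18)) = √(1211 + 11/6) = √(7277/6) = √43662/6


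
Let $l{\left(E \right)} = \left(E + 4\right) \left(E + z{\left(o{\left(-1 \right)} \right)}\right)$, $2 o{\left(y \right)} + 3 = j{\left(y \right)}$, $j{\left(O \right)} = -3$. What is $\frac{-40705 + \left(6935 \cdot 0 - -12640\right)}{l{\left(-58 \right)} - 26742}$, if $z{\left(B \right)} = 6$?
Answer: $\frac{9355}{7978} \approx 1.1726$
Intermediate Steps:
$o{\left(y \right)} = -3$ ($o{\left(y \right)} = - \frac{3}{2} + \frac{1}{2} \left(-3\right) = - \frac{3}{2} - \frac{3}{2} = -3$)
$l{\left(E \right)} = \left(4 + E\right) \left(6 + E\right)$ ($l{\left(E \right)} = \left(E + 4\right) \left(E + 6\right) = \left(4 + E\right) \left(6 + E\right)$)
$\frac{-40705 + \left(6935 \cdot 0 - -12640\right)}{l{\left(-58 \right)} - 26742} = \frac{-40705 + \left(6935 \cdot 0 - -12640\right)}{\left(24 + \left(-58\right)^{2} + 10 \left(-58\right)\right) - 26742} = \frac{-40705 + \left(0 + 12640\right)}{\left(24 + 3364 - 580\right) - 26742} = \frac{-40705 + 12640}{2808 - 26742} = - \frac{28065}{-23934} = \left(-28065\right) \left(- \frac{1}{23934}\right) = \frac{9355}{7978}$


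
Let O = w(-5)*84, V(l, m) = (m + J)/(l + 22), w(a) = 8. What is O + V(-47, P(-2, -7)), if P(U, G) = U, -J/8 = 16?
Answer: 3386/5 ≈ 677.20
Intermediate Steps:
J = -128 (J = -8*16 = -128)
V(l, m) = (-128 + m)/(22 + l) (V(l, m) = (m - 128)/(l + 22) = (-128 + m)/(22 + l))
O = 672 (O = 8*84 = 672)
O + V(-47, P(-2, -7)) = 672 + (-128 - 2)/(22 - 47) = 672 - 130/(-25) = 672 - 1/25*(-130) = 672 + 26/5 = 3386/5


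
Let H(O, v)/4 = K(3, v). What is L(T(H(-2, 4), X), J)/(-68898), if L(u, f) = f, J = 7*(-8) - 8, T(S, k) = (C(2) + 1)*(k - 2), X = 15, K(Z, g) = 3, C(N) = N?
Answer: 32/34449 ≈ 0.00092891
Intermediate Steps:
H(O, v) = 12 (H(O, v) = 4*3 = 12)
T(S, k) = -6 + 3*k (T(S, k) = (2 + 1)*(k - 2) = 3*(-2 + k) = -6 + 3*k)
J = -64 (J = -56 - 8 = -64)
L(T(H(-2, 4), X), J)/(-68898) = -64/(-68898) = -64*(-1/68898) = 32/34449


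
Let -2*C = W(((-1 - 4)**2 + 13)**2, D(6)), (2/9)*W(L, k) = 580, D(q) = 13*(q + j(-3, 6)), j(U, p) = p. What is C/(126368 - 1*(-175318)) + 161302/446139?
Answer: 16026781259/44864630118 ≈ 0.35723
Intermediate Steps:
D(q) = 78 + 13*q (D(q) = 13*(q + 6) = 13*(6 + q) = 78 + 13*q)
W(L, k) = 2610 (W(L, k) = (9/2)*580 = 2610)
C = -1305 (C = -1/2*2610 = -1305)
C/(126368 - 1*(-175318)) + 161302/446139 = -1305/(126368 - 1*(-175318)) + 161302/446139 = -1305/(126368 + 175318) + 161302*(1/446139) = -1305/301686 + 161302/446139 = -1305*1/301686 + 161302/446139 = -435/100562 + 161302/446139 = 16026781259/44864630118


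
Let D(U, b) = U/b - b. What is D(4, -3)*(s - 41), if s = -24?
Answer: -325/3 ≈ -108.33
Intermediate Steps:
D(U, b) = -b + U/b
D(4, -3)*(s - 41) = (-1*(-3) + 4/(-3))*(-24 - 41) = (3 + 4*(-⅓))*(-65) = (3 - 4/3)*(-65) = (5/3)*(-65) = -325/3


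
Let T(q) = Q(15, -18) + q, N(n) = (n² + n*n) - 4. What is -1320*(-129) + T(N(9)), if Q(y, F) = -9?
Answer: 170429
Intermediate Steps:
N(n) = -4 + 2*n² (N(n) = (n² + n²) - 4 = 2*n² - 4 = -4 + 2*n²)
T(q) = -9 + q
-1320*(-129) + T(N(9)) = -1320*(-129) + (-9 + (-4 + 2*9²)) = 170280 + (-9 + (-4 + 2*81)) = 170280 + (-9 + (-4 + 162)) = 170280 + (-9 + 158) = 170280 + 149 = 170429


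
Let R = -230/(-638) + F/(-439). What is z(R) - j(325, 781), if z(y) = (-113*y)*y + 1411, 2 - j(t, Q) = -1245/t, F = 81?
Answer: 1786772751869796/1274746309265 ≈ 1401.7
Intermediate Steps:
j(t, Q) = 2 + 1245/t (j(t, Q) = 2 - (-1245)/t = 2 + 1245/t)
R = 24646/140041 (R = -230/(-638) + 81/(-439) = -230*(-1/638) + 81*(-1/439) = 115/319 - 81/439 = 24646/140041 ≈ 0.17599)
z(y) = 1411 - 113*y² (z(y) = -113*y² + 1411 = 1411 - 113*y²)
z(R) - j(325, 781) = (1411 - 113*(24646/140041)²) - (2 + 1245/325) = (1411 - 113*607425316/19611481681) - (2 + 1245*(1/325)) = (1411 - 68639060708/19611481681) - (2 + 249/65) = 27603161591183/19611481681 - 1*379/65 = 27603161591183/19611481681 - 379/65 = 1786772751869796/1274746309265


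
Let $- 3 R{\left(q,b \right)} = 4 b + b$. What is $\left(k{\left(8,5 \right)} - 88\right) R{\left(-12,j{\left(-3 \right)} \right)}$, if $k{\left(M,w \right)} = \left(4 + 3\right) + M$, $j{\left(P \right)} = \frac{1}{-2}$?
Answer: $- \frac{365}{6} \approx -60.833$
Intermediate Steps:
$j{\left(P \right)} = - \frac{1}{2}$
$k{\left(M,w \right)} = 7 + M$
$R{\left(q,b \right)} = - \frac{5 b}{3}$ ($R{\left(q,b \right)} = - \frac{4 b + b}{3} = - \frac{5 b}{3}$)
$\left(k{\left(8,5 \right)} - 88\right) R{\left(-12,j{\left(-3 \right)} \right)} = \left(\left(7 + 8\right) - 88\right) \left(\left(- \frac{5}{3}\right) \left(- \frac{1}{2}\right)\right) = \left(15 - 88\right) \frac{5}{6} = \left(-73\right) \frac{5}{6} = - \frac{365}{6}$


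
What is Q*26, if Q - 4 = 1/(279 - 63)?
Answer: 11245/108 ≈ 104.12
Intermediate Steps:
Q = 865/216 (Q = 4 + 1/(279 - 63) = 4 + 1/216 = 865/216 ≈ 4.0046)
Q*26 = (865/216)*26 = 11245/108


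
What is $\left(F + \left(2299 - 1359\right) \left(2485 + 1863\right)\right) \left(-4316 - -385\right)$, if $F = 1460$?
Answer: $-16072207980$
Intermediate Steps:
$\left(F + \left(2299 - 1359\right) \left(2485 + 1863\right)\right) \left(-4316 - -385\right) = \left(1460 + \left(2299 - 1359\right) \left(2485 + 1863\right)\right) \left(-4316 - -385\right) = \left(1460 + \left(2299 - 1359\right) 4348\right) \left(-4316 + 385\right) = \left(1460 + 940 \cdot 4348\right) \left(-3931\right) = \left(1460 + 4087120\right) \left(-3931\right) = 4088580 \left(-3931\right) = -16072207980$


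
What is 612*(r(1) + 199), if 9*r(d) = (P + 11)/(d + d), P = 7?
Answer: 122400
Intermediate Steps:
r(d) = 1/d (r(d) = ((7 + 11)/(d + d))/9 = (18/((2*d)))/9 = (18*(1/(2*d)))/9 = (9/d)/9 = 1/d)
612*(r(1) + 199) = 612*(1/1 + 199) = 612*(1 + 199) = 612*200 = 122400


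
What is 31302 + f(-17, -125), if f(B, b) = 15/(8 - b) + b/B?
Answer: 70790702/2261 ≈ 31309.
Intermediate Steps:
31302 + f(-17, -125) = 31302 + ((-125)² - 15*(-17) - 8*(-125))/((-17)*(-8 - 125)) = 31302 - 1/17*(15625 + 255 + 1000)/(-133) = 31302 - 1/17*(-1/133)*16880 = 31302 + 16880/2261 = 70790702/2261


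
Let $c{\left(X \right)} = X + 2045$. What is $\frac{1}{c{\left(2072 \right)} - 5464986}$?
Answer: $- \frac{1}{5460869} \approx -1.8312 \cdot 10^{-7}$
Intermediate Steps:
$c{\left(X \right)} = 2045 + X$
$\frac{1}{c{\left(2072 \right)} - 5464986} = \frac{1}{\left(2045 + 2072\right) - 5464986} = \frac{1}{4117 - 5464986} = \frac{1}{-5460869} = - \frac{1}{5460869}$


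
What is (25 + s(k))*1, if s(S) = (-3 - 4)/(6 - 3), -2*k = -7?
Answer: 68/3 ≈ 22.667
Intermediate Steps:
k = 7/2 (k = -1/2*(-7) = 7/2 ≈ 3.5000)
s(S) = -7/3
(25 + s(k))*1 = (25 - 7/3)*1 = (68/3)*1 = 68/3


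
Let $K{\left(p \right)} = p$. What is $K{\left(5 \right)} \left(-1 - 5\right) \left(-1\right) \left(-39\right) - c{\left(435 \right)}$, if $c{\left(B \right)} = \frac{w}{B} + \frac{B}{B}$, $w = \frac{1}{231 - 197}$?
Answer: $- \frac{17319091}{14790} \approx -1171.0$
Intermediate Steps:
$w = \frac{1}{34} \approx 0.029412$
$c{\left(B \right)} = 1 + \frac{1}{34 B}$ ($c{\left(B \right)} = \frac{1}{34 B} + \frac{B}{B} = \frac{1}{34 B} + 1 = 1 + \frac{1}{34 B}$)
$K{\left(5 \right)} \left(-1 - 5\right) \left(-1\right) \left(-39\right) - c{\left(435 \right)} = 5 \left(-1 - 5\right) \left(-1\right) \left(-39\right) - \frac{\frac{1}{34} + 435}{435} = 5 \left(\left(-6\right) \left(-1\right)\right) \left(-39\right) - \frac{1}{435} \cdot \frac{14791}{34} = 5 \cdot 6 \left(-39\right) - \frac{14791}{14790} = 30 \left(-39\right) - \frac{14791}{14790} = -1170 - \frac{14791}{14790} = - \frac{17319091}{14790}$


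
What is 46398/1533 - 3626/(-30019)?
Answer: 466126740/15339709 ≈ 30.387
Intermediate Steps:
46398/1533 - 3626/(-30019) = 46398*(1/1533) - 3626*(-1/30019) = 15466/511 + 3626/30019 = 466126740/15339709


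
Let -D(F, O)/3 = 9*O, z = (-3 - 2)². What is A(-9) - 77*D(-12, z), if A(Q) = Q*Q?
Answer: 52056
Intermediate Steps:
A(Q) = Q²
z = 25 (z = (-5)² = 25)
D(F, O) = -27*O
A(-9) - 77*D(-12, z) = (-9)² - (-2079)*25 = 81 - 77*(-675) = 81 + 51975 = 52056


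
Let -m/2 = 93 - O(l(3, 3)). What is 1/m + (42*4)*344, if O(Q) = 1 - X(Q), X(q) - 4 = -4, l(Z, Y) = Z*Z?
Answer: 10633727/184 ≈ 57792.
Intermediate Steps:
l(Z, Y) = Z²
X(q) = 0 (X(q) = 4 - 4 = 0)
O(Q) = 1 (O(Q) = 1 - 1*0 = 1 + 0 = 1)
m = -184 (m = -2*(93 - 1*1) = -2*(93 - 1) = -2*92 = -184)
1/m + (42*4)*344 = 1/(-184) + (42*4)*344 = -1/184 + 168*344 = -1/184 + 57792 = 10633727/184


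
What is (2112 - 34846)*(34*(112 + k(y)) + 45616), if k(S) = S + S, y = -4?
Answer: -1608941568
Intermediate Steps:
k(S) = 2*S
(2112 - 34846)*(34*(112 + k(y)) + 45616) = (2112 - 34846)*(34*(112 + 2*(-4)) + 45616) = -32734*(34*(112 - 8) + 45616) = -32734*(34*104 + 45616) = -32734*(3536 + 45616) = -32734*49152 = -1608941568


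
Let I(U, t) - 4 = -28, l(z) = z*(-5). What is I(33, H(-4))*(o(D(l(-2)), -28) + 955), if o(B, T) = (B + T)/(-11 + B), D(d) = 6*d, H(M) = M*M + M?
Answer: -1123848/49 ≈ -22936.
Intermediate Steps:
H(M) = M + M² (H(M) = M² + M = M + M²)
l(z) = -5*z
I(U, t) = -24 (I(U, t) = 4 - 28 = -24)
o(B, T) = (B + T)/(-11 + B)
I(33, H(-4))*(o(D(l(-2)), -28) + 955) = -24*((6*(-5*(-2)) - 28)/(-11 + 6*(-5*(-2))) + 955) = -24*((6*10 - 28)/(-11 + 6*10) + 955) = -24*((60 - 28)/(-11 + 60) + 955) = -24*(32/49 + 955) = -24*46827/49 = -1123848/49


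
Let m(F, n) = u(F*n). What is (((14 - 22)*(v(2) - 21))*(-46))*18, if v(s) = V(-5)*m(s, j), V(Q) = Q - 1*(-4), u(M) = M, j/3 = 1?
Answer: -178848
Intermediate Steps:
j = 3 (j = 3*1 = 3)
m(F, n) = F*n
V(Q) = 4 + Q (V(Q) = Q + 4 = 4 + Q)
v(s) = -3*s (v(s) = (4 - 5)*(s*3) = -3*s)
(((14 - 22)*(v(2) - 21))*(-46))*18 = (((14 - 22)*(-3*2 - 21))*(-46))*18 = (-8*(-6 - 21)*(-46))*18 = (-8*(-27)*(-46))*18 = (216*(-46))*18 = -9936*18 = -178848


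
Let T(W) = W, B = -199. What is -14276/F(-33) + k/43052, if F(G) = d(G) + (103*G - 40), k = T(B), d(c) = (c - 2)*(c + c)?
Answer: 614385681/48605708 ≈ 12.640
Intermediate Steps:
d(c) = 2*c*(-2 + c) (d(c) = (-2 + c)*(2*c) = 2*c*(-2 + c))
k = -199
F(G) = -40 + 103*G + 2*G*(-2 + G) (F(G) = 2*G*(-2 + G) + (103*G - 40) = 2*G*(-2 + G) + (-40 + 103*G) = -40 + 103*G + 2*G*(-2 + G))
-14276/F(-33) + k/43052 = -14276/(-40 + 2*(-33)² + 99*(-33)) - 199/43052 = -14276/(-40 + 2*1089 - 3267) - 199*1/43052 = -14276/(-40 + 2178 - 3267) - 199/43052 = -14276/(-1129) - 199/43052 = -14276*(-1/1129) - 199/43052 = 14276/1129 - 199/43052 = 614385681/48605708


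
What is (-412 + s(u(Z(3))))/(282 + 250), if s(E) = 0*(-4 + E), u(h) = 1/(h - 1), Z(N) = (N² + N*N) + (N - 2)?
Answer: -103/133 ≈ -0.77444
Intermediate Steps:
Z(N) = -2 + N + 2*N² (Z(N) = (N² + N²) + (-2 + N) = 2*N² + (-2 + N) = -2 + N + 2*N²)
u(h) = 1/(-1 + h)
s(E) = 0
(-412 + s(u(Z(3))))/(282 + 250) = (-412 + 0)/(282 + 250) = -412/532 = -412*1/532 = -103/133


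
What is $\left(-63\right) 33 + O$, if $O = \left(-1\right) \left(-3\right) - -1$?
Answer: $-2075$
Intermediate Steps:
$O = 4$ ($O = 3 + 1 = 4$)
$\left(-63\right) 33 + O = \left(-63\right) 33 + 4 = -2079 + 4 = -2075$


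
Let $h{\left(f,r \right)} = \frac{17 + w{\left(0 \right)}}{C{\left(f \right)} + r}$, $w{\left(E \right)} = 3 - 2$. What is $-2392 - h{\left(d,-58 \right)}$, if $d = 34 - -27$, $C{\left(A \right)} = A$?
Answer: $-2398$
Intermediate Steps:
$w{\left(E \right)} = 1$
$d = 61$ ($d = 34 + 27 = 61$)
$h{\left(f,r \right)} = \frac{18}{f + r}$ ($h{\left(f,r \right)} = \frac{17 + 1}{f + r} = \frac{18}{f + r}$)
$-2392 - h{\left(d,-58 \right)} = -2392 - \frac{18}{61 - 58} = -2392 - \frac{18}{3} = -2392 - 18 \cdot \frac{1}{3} = -2392 - 6 = -2398$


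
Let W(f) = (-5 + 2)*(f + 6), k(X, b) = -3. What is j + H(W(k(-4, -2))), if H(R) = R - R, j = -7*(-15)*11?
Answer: 1155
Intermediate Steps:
W(f) = -18 - 3*f (W(f) = -3*(6 + f) = -18 - 3*f)
j = 1155 (j = 105*11 = 1155)
H(R) = 0
j + H(W(k(-4, -2))) = 1155 + 0 = 1155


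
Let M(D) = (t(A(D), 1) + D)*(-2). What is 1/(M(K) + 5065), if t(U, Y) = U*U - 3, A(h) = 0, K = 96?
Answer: 1/4879 ≈ 0.00020496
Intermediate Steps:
t(U, Y) = -3 + U² (t(U, Y) = U² - 3 = -3 + U²)
M(D) = 6 - 2*D (M(D) = ((-3 + 0²) + D)*(-2) = ((-3 + 0) + D)*(-2) = (-3 + D)*(-2) = 6 - 2*D)
1/(M(K) + 5065) = 1/((6 - 2*96) + 5065) = 1/((6 - 192) + 5065) = 1/(-186 + 5065) = 1/4879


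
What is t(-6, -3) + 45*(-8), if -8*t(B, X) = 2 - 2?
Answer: -360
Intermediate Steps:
t(B, X) = 0 (t(B, X) = -(2 - 2)/8 = -⅛*0 = 0)
t(-6, -3) + 45*(-8) = 0 + 45*(-8) = 0 - 360 = -360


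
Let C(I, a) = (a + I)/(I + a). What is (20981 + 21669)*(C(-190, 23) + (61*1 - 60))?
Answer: 85300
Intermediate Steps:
C(I, a) = 1 (C(I, a) = (I + a)/(I + a) = 1)
(20981 + 21669)*(C(-190, 23) + (61*1 - 60)) = (20981 + 21669)*(1 + (61*1 - 60)) = 42650*(1 + (61 - 60)) = 42650*(1 + 1) = 42650*2 = 85300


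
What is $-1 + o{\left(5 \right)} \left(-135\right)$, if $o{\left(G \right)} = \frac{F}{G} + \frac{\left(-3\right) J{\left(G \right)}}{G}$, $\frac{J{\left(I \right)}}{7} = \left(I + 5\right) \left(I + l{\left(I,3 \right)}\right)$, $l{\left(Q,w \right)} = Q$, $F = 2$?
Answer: $56645$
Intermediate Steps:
$J{\left(I \right)} = 14 I \left(5 + I\right)$ ($J{\left(I \right)} = 7 \left(I + 5\right) \left(I + I\right) = 7 \left(5 + I\right) 2 I = 7 \cdot 2 I \left(5 + I\right) = 14 I \left(5 + I\right)$)
$o{\left(G \right)} = -210 - 42 G + \frac{2}{G}$ ($o{\left(G \right)} = \frac{2}{G} + \frac{\left(-3\right) 14 G \left(5 + G\right)}{G} = \frac{2}{G} + \frac{\left(-42\right) G \left(5 + G\right)}{G} = \frac{2}{G} - \left(210 + 42 G\right) = -210 - 42 G + \frac{2}{G}$)
$-1 + o{\left(5 \right)} \left(-135\right) = -1 + \left(-210 - 210 + \frac{2}{5}\right) \left(-135\right) = -1 - -56646 = -1 + 56646 = 56645$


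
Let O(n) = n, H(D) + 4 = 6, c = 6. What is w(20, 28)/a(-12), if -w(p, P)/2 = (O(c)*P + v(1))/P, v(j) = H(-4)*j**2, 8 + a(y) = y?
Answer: 17/28 ≈ 0.60714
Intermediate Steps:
a(y) = -8 + y
H(D) = 2 (H(D) = -4 + 6 = 2)
v(j) = 2*j**2
w(p, P) = -2*(2 + 6*P)/P (w(p, P) = -2*(6*P + 2*1**2)/P = -2*(6*P + 2*1)/P = -2*(6*P + 2)/P = -2*(2 + 6*P)/P)
w(20, 28)/a(-12) = (-12 - 4/28)/(-8 - 12) = (-12 - 4*1/28)/(-20) = (-12 - 1/7)*(-1/20) = -85/7*(-1/20) = 17/28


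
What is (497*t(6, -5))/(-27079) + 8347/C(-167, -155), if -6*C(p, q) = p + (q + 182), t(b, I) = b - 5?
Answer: 678050449/1895530 ≈ 357.71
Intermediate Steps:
t(b, I) = -5 + b
C(p, q) = -91/3 - p/6 - q/6 (C(p, q) = -(p + (q + 182))/6 = -(p + (182 + q))/6 = -(182 + p + q)/6 = -91/3 - p/6 - q/6)
(497*t(6, -5))/(-27079) + 8347/C(-167, -155) = (497*(-5 + 6))/(-27079) + 8347/(-91/3 - 1/6*(-167) - 1/6*(-155)) = (497*1)*(-1/27079) + 8347/(-91/3 + 167/6 + 155/6) = 497*(-1/27079) + 8347/(70/3) = -497/27079 + 8347*(3/70) = -497/27079 + 25041/70 = 678050449/1895530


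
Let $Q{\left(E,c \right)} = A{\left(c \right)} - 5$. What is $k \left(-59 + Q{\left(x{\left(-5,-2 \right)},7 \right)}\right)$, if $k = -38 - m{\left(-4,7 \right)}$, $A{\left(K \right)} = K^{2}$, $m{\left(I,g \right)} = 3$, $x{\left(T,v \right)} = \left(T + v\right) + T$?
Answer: $615$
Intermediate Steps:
$x{\left(T,v \right)} = v + 2 T$
$k = -41$ ($k = -38 - 3 = -41$)
$Q{\left(E,c \right)} = -5 + c^{2}$ ($Q{\left(E,c \right)} = c^{2} - 5 = -5 + c^{2}$)
$k \left(-59 + Q{\left(x{\left(-5,-2 \right)},7 \right)}\right) = - 41 \left(-59 - \left(5 - 7^{2}\right)\right) = - 41 \left(-59 + \left(-5 + 49\right)\right) = - 41 \left(-59 + 44\right) = \left(-41\right) \left(-15\right) = 615$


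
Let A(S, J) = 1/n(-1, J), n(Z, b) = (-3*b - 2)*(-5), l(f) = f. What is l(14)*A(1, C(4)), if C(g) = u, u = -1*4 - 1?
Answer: -14/65 ≈ -0.21538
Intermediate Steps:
n(Z, b) = 10 + 15*b (n(Z, b) = (-2 - 3*b)*(-5) = 10 + 15*b)
u = -5 (u = -4 - 1 = -5)
C(g) = -5
A(S, J) = 1/(10 + 15*J)
l(14)*A(1, C(4)) = 14*(1/(5*(2 + 3*(-5)))) = 14*(1/(5*(2 - 15))) = 14*((⅕)/(-13)) = 14*((⅕)*(-1/13)) = 14*(-1/65) = -14/65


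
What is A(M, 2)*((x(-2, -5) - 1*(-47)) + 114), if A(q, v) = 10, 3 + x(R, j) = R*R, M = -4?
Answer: 1620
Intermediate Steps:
x(R, j) = -3 + R² (x(R, j) = -3 + R*R = -3 + R²)
A(M, 2)*((x(-2, -5) - 1*(-47)) + 114) = 10*(((-3 + (-2)²) - 1*(-47)) + 114) = 10*(((-3 + 4) + 47) + 114) = 10*((1 + 47) + 114) = 10*(48 + 114) = 10*162 = 1620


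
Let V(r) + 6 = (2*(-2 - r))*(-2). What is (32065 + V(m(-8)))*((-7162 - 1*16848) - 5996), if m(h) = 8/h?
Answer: -962082378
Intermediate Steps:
V(r) = 2 + 4*r (V(r) = -6 + (2*(-2 - r))*(-2) = -6 + (-4 - 2*r)*(-2) = -6 + (8 + 4*r) = 2 + 4*r)
(32065 + V(m(-8)))*((-7162 - 1*16848) - 5996) = (32065 + (2 + 4*(8/(-8))))*((-7162 - 1*16848) - 5996) = (32065 + (2 + 4*(8*(-⅛))))*((-7162 - 16848) - 5996) = (32065 + (2 + 4*(-1)))*(-24010 - 5996) = (32065 + (2 - 4))*(-30006) = (32065 - 2)*(-30006) = 32063*(-30006) = -962082378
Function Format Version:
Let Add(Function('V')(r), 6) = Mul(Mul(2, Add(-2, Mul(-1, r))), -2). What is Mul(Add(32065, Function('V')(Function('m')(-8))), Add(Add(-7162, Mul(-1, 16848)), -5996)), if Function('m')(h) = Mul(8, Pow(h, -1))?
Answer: -962082378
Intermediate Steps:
Function('V')(r) = Add(2, Mul(4, r)) (Function('V')(r) = Add(-6, Mul(Mul(2, Add(-2, Mul(-1, r))), -2)) = Add(-6, Mul(Add(-4, Mul(-2, r)), -2)) = Add(-6, Add(8, Mul(4, r))) = Add(2, Mul(4, r)))
Mul(Add(32065, Function('V')(Function('m')(-8))), Add(Add(-7162, Mul(-1, 16848)), -5996)) = Mul(Add(32065, Add(2, Mul(4, Mul(8, Pow(-8, -1))))), Add(Add(-7162, Mul(-1, 16848)), -5996)) = Mul(Add(32065, Add(2, Mul(4, Mul(8, Rational(-1, 8))))), Add(Add(-7162, -16848), -5996)) = Mul(Add(32065, Add(2, Mul(4, -1))), Add(-24010, -5996)) = Mul(Add(32065, Add(2, -4)), -30006) = Mul(Add(32065, -2), -30006) = Mul(32063, -30006) = -962082378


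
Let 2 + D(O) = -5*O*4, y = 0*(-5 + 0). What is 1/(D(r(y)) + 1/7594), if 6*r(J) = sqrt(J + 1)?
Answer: -22782/121501 ≈ -0.18750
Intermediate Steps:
y = 0 (y = 0*(-5) = 0)
r(J) = sqrt(1 + J)/6 (r(J) = sqrt(J + 1)/6 = sqrt(1 + J)/6)
D(O) = -2 - 20*O (D(O) = -2 - 5*O*4 = -2 - 20*O)
1/(D(r(y)) + 1/7594) = 1/((-2 - 10*sqrt(1 + 0)/3) + 1/7594) = 1/((-2 - 10*sqrt(1)/3) + 1/7594) = 1/((-2 - 10/3) + 1/7594) = 1/(-16/3 + 1/7594) = 1/(-121501/22782) = -22782/121501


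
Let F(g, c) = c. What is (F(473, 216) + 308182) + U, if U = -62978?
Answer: 245420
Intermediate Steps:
(F(473, 216) + 308182) + U = (216 + 308182) - 62978 = 308398 - 62978 = 245420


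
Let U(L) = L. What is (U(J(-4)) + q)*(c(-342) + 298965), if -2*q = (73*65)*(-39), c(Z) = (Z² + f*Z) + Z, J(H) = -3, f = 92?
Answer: 71081577027/2 ≈ 3.5541e+10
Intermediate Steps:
c(Z) = Z² + 93*Z (c(Z) = (Z² + 92*Z) + Z = Z² + 93*Z)
q = 185055/2 (q = -73*65*(-39)/2 = -4745*(-39)/2 = -½*(-185055) = 185055/2 ≈ 92528.)
(U(J(-4)) + q)*(c(-342) + 298965) = (-3 + 185055/2)*(-342*(93 - 342) + 298965) = 185049*(-342*(-249) + 298965)/2 = 185049*(85158 + 298965)/2 = (185049/2)*384123 = 71081577027/2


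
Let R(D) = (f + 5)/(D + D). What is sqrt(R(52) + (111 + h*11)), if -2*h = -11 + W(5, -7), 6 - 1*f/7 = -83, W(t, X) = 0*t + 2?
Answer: sqrt(28145)/13 ≈ 12.905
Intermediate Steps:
W(t, X) = 2 (W(t, X) = 0 + 2 = 2)
f = 623 (f = 42 - 7*(-83) = 42 + 581 = 623)
h = 9/2 (h = -(-11 + 2)/2 = -1/2*(-9) = 9/2 ≈ 4.5000)
R(D) = 314/D (R(D) = (623 + 5)/(D + D) = 628/((2*D)) = 628*(1/(2*D)) = 314/D)
sqrt(R(52) + (111 + h*11)) = sqrt(314/52 + (111 + (9/2)*11)) = sqrt(314*(1/52) + (111 + 99/2)) = sqrt(157/26 + 321/2) = sqrt(2165/13) = sqrt(28145)/13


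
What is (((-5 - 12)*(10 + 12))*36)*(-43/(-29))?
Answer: -578952/29 ≈ -19964.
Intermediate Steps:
(((-5 - 12)*(10 + 12))*36)*(-43/(-29)) = (-17*22*36)*(-43*(-1/29)) = -374*36*(43/29) = -13464*43/29 = -578952/29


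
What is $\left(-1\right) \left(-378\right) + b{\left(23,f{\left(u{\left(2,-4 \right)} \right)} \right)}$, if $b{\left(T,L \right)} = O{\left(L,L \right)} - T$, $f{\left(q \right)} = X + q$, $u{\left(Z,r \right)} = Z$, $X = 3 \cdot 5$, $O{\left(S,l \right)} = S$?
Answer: $372$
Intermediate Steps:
$X = 15$
$f{\left(q \right)} = 15 + q$
$b{\left(T,L \right)} = L - T$
$\left(-1\right) \left(-378\right) + b{\left(23,f{\left(u{\left(2,-4 \right)} \right)} \right)} = \left(-1\right) \left(-378\right) + \left(\left(15 + 2\right) - 23\right) = 378 + \left(17 - 23\right) = 378 - 6 = 372$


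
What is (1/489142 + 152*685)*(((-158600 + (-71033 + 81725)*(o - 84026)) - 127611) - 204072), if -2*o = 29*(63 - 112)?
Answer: -45393412277622468969/489142 ≈ -9.2802e+13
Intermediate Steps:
o = 1421/2 (o = -29*(63 - 112)/2 = -29*(-49)/2 = -1/2*(-1421) = 1421/2 ≈ 710.50)
(1/489142 + 152*685)*(((-158600 + (-71033 + 81725)*(o - 84026)) - 127611) - 204072) = (1/489142 + 152*685)*(((-158600 + (-71033 + 81725)*(1421/2 - 84026)) - 127611) - 204072) = (1/489142 + 104120)*(((-158600 + 10692*(-166631/2)) - 127611) - 204072) = 50929465041*(((-158600 - 890809326) - 127611) - 204072)/489142 = 50929465041*((-890967926 - 127611) - 204072)/489142 = 50929465041*(-891095537 - 204072)/489142 = (50929465041/489142)*(-891299609) = -45393412277622468969/489142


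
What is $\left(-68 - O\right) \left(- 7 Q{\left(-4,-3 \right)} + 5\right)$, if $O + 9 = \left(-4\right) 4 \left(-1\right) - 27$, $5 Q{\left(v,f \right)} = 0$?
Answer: $-240$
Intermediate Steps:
$Q{\left(v,f \right)} = 0$ ($Q{\left(v,f \right)} = \frac{1}{5} \cdot 0 = 0$)
$O = -20$ ($O = -9 - \left(27 - \left(-4\right) 4 \left(-1\right)\right) = -9 - 11 = -20$)
$\left(-68 - O\right) \left(- 7 Q{\left(-4,-3 \right)} + 5\right) = \left(-68 - -20\right) \left(\left(-7\right) 0 + 5\right) = \left(-68 + 20\right) \left(0 + 5\right) = \left(-48\right) 5 = -240$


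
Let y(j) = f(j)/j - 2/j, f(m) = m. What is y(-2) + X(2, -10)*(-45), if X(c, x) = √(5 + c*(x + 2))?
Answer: 2 - 45*I*√11 ≈ 2.0 - 149.25*I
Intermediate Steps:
X(c, x) = √(5 + c*(2 + x))
y(j) = 1 - 2/j (y(j) = j/j - 2/j = 1 - 2/j)
y(-2) + X(2, -10)*(-45) = (-2 - 2)/(-2) + √(5 + 2*2 + 2*(-10))*(-45) = -½*(-4) + √(5 + 4 - 20)*(-45) = 2 + √(-11)*(-45) = 2 + (I*√11)*(-45) = 2 - 45*I*√11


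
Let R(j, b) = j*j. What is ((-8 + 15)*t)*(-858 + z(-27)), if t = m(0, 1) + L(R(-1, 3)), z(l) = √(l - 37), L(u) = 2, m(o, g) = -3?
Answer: 6006 - 56*I ≈ 6006.0 - 56.0*I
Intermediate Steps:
R(j, b) = j²
z(l) = √(-37 + l)
t = -1 (t = -3 + 2 = -1)
((-8 + 15)*t)*(-858 + z(-27)) = ((-8 + 15)*(-1))*(-858 + √(-37 - 27)) = (7*(-1))*(-858 + √(-64)) = -7*(-858 + 8*I) = 6006 - 56*I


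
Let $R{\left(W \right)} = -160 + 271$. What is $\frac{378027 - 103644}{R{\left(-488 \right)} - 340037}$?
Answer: $- \frac{274383}{339926} \approx -0.80718$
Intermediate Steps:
$R{\left(W \right)} = 111$
$\frac{378027 - 103644}{R{\left(-488 \right)} - 340037} = \frac{378027 - 103644}{111 - 340037} = \frac{274383}{-339926} = 274383 \left(- \frac{1}{339926}\right) = - \frac{274383}{339926}$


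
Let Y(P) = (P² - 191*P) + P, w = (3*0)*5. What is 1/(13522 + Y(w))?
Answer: 1/13522 ≈ 7.3954e-5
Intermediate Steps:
w = 0 (w = 0*5 = 0)
Y(P) = P² - 190*P
1/(13522 + Y(w)) = 1/(13522 + 0*(-190 + 0)) = 1/(13522 + 0*(-190)) = 1/(13522 + 0) = 1/13522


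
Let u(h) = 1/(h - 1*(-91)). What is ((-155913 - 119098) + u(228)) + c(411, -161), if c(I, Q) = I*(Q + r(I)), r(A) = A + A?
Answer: -1065459/319 ≈ -3340.0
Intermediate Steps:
r(A) = 2*A
u(h) = 1/(91 + h) (u(h) = 1/(h + 91) = 1/(91 + h))
c(I, Q) = I*(Q + 2*I)
((-155913 - 119098) + u(228)) + c(411, -161) = ((-155913 - 119098) + 1/(91 + 228)) + 411*(-161 + 2*411) = (-275011 + 1/319) + 411*(-161 + 822) = (-275011 + 1/319) + 411*661 = -87728508/319 + 271671 = -1065459/319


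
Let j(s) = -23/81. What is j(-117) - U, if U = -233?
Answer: 18850/81 ≈ 232.72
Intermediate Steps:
j(s) = -23/81 (j(s) = -23*1/81 = -23/81)
j(-117) - U = -23/81 - 1*(-233) = -23/81 + 233 = 18850/81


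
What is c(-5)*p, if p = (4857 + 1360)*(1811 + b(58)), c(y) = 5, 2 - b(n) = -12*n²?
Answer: 1311196385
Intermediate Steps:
b(n) = 2 + 12*n² (b(n) = 2 - (-12)*n² = 2 + 12*n²)
p = 262239277 (p = (4857 + 1360)*(1811 + (2 + 12*58²)) = 6217*(1811 + (2 + 12*3364)) = 6217*(1811 + (2 + 40368)) = 6217*(1811 + 40370) = 6217*42181 = 262239277)
c(-5)*p = 5*262239277 = 1311196385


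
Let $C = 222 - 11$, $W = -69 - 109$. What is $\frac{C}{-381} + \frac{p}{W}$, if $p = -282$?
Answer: $\frac{34942}{33909} \approx 1.0305$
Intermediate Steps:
$W = -178$ ($W = -69 - 109 = -178$)
$C = 211$
$\frac{C}{-381} + \frac{p}{W} = \frac{211}{-381} - \frac{282}{-178} = 211 \left(- \frac{1}{381}\right) - - \frac{141}{89} = - \frac{211}{381} + \frac{141}{89} = \frac{34942}{33909}$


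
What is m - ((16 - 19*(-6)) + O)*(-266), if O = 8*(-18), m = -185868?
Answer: -189592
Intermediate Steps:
O = -144
m - ((16 - 19*(-6)) + O)*(-266) = -185868 - ((16 - 19*(-6)) - 144)*(-266) = -185868 - ((16 + 114) - 144)*(-266) = -185868 - (130 - 144)*(-266) = -185868 - (-14)*(-266) = -185868 - 1*3724 = -185868 - 3724 = -189592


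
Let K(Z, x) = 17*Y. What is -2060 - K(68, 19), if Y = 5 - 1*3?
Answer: -2094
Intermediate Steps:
Y = 2 (Y = 5 - 3 = 2)
K(Z, x) = 34 (K(Z, x) = 17*2 = 34)
-2060 - K(68, 19) = -2060 - 1*34 = -2060 - 34 = -2094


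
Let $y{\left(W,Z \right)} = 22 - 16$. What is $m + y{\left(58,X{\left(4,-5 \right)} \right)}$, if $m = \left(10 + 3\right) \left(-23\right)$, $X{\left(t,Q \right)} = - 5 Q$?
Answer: $-293$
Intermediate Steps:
$y{\left(W,Z \right)} = 6$
$m = -299$ ($m = 13 \left(-23\right) = -299$)
$m + y{\left(58,X{\left(4,-5 \right)} \right)} = -299 + 6 = -293$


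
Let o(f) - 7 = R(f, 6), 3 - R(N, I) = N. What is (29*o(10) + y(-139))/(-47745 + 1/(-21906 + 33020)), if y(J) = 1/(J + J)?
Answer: 5557/73758672131 ≈ 7.5340e-8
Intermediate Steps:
R(N, I) = 3 - N
o(f) = 10 - f (o(f) = 7 + (3 - f) = 10 - f)
y(J) = 1/(2*J)
(29*o(10) + y(-139))/(-47745 + 1/(-21906 + 33020)) = (29*(10 - 1*10) + (½)/(-139))/(-47745 + 1/(-21906 + 33020)) = (29*(10 - 10) + (½)*(-1/139))/(-47745 + 1/11114) = (29*0 - 1/278)/(-47745 + 1/11114) = (0 - 1/278)/(-530637929/11114) = -1/278*(-11114/530637929) = 5557/73758672131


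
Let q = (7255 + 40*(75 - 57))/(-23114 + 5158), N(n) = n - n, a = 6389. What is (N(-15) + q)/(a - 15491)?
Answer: 7975/163435512 ≈ 4.8796e-5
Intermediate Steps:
N(n) = 0
q = -7975/17956 (q = (7255 + 40*18)/(-17956) = (7255 + 720)*(-1/17956) = 7975*(-1/17956) = -7975/17956 ≈ -0.44414)
(N(-15) + q)/(a - 15491) = (0 - 7975/17956)/(6389 - 15491) = -7975/17956/(-9102) = -7975/17956*(-1/9102) = 7975/163435512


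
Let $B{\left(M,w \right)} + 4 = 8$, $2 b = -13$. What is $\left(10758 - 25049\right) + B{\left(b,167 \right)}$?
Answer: $-14287$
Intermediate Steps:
$b = - \frac{13}{2}$ ($b = \frac{1}{2} \left(-13\right) = - \frac{13}{2} \approx -6.5$)
$B{\left(M,w \right)} = 4$ ($B{\left(M,w \right)} = -4 + 8 = 4$)
$\left(10758 - 25049\right) + B{\left(b,167 \right)} = \left(10758 - 25049\right) + 4 = -14291 + 4 = -14287$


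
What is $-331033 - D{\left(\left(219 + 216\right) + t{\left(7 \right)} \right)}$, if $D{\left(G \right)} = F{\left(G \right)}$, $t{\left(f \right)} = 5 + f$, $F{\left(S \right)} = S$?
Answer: $-331480$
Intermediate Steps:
$D{\left(G \right)} = G$
$-331033 - D{\left(\left(219 + 216\right) + t{\left(7 \right)} \right)} = -331033 - \left(\left(219 + 216\right) + \left(5 + 7\right)\right) = -331033 - \left(435 + 12\right) = -331033 - 447 = -331480$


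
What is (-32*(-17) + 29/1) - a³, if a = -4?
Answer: 637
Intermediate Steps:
(-32*(-17) + 29/1) - a³ = (-32*(-17) + 29/1) - 1*(-4)³ = (544 + 29*1) - 1*(-64) = (544 + 29) + 64 = 573 + 64 = 637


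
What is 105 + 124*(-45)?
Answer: -5475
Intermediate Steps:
105 + 124*(-45) = 105 - 5580 = -5475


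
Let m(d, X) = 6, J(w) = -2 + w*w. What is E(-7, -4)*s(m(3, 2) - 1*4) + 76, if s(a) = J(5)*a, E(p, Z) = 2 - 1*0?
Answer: 168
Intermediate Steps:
J(w) = -2 + w²
E(p, Z) = 2 (E(p, Z) = 2 + 0 = 2)
s(a) = 23*a (s(a) = (-2 + 5²)*a = (-2 + 25)*a = 23*a)
E(-7, -4)*s(m(3, 2) - 1*4) + 76 = 2*(23*(6 - 1*4)) + 76 = 2*(23*(6 - 4)) + 76 = 2*(23*2) + 76 = 2*46 + 76 = 92 + 76 = 168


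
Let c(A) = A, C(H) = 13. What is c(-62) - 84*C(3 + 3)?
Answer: -1154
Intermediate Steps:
c(-62) - 84*C(3 + 3) = -62 - 84*13 = -62 - 1092 = -1154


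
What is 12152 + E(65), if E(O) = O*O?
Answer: 16377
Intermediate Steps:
E(O) = O²
12152 + E(65) = 12152 + 65² = 12152 + 4225 = 16377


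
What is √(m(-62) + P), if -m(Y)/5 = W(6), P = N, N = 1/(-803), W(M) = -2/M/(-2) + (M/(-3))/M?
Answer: √19315362/4818 ≈ 0.91219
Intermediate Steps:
W(M) = -⅓ + 1/M (W(M) = -2/M*(-½) + (M*(-⅓))/M = 1/M + (-M/3)/M = 1/M - ⅓ = -⅓ + 1/M)
N = -1/803 ≈ -0.0012453
P = -1/803 ≈ -0.0012453
m(Y) = ⅚ (m(Y) = -5*(3 - 1*6)/(3*6) = -5*(3 - 6)/(3*6) = -5*(-3)/(3*6) = -5*(-⅙) = ⅚)
√(m(-62) + P) = √(⅚ - 1/803) = √(4009/4818) = √19315362/4818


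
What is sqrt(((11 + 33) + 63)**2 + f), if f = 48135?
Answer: 56*sqrt(19) ≈ 244.10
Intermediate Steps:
sqrt(((11 + 33) + 63)**2 + f) = sqrt(((11 + 33) + 63)**2 + 48135) = sqrt((44 + 63)**2 + 48135) = sqrt(107**2 + 48135) = sqrt(11449 + 48135) = sqrt(59584) = 56*sqrt(19)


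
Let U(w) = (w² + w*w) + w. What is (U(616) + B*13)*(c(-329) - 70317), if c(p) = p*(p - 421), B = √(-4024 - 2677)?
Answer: 134005803624 + 2293629*I*√6701 ≈ 1.3401e+11 + 1.8776e+8*I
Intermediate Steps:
U(w) = w + 2*w² (U(w) = (w² + w²) + w = 2*w² + w = w + 2*w²)
B = I*√6701 (B = √(-6701) = I*√6701 ≈ 81.86*I)
c(p) = p*(-421 + p)
(U(616) + B*13)*(c(-329) - 70317) = (616*(1 + 2*616) + (I*√6701)*13)*(-329*(-421 - 329) - 70317) = (616*(1 + 1232) + 13*I*√6701)*(-329*(-750) - 70317) = (616*1233 + 13*I*√6701)*(246750 - 70317) = (759528 + 13*I*√6701)*176433 = 134005803624 + 2293629*I*√6701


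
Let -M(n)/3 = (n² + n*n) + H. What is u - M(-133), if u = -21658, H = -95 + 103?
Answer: 84500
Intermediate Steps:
H = 8
M(n) = -24 - 6*n² (M(n) = -3*((n² + n*n) + 8) = -3*((n² + n²) + 8) = -3*(2*n² + 8) = -3*(8 + 2*n²) = -24 - 6*n²)
u - M(-133) = -21658 - (-24 - 6*(-133)²) = -21658 - (-24 - 6*17689) = -21658 - (-24 - 106134) = -21658 - 1*(-106158) = -21658 + 106158 = 84500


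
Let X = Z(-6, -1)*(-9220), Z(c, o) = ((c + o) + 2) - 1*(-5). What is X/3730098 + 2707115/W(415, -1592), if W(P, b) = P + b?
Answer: -2707115/1177 ≈ -2300.0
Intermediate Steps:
Z(c, o) = 7 + c + o (Z(c, o) = (2 + c + o) + 5 = 7 + c + o)
X = 0 (X = (7 - 6 - 1)*(-9220) = 0*(-9220) = 0)
X/3730098 + 2707115/W(415, -1592) = 0/3730098 + 2707115/(415 - 1592) = 0*(1/3730098) + 2707115/(-1177) = 0 + 2707115*(-1/1177) = 0 - 2707115/1177 = -2707115/1177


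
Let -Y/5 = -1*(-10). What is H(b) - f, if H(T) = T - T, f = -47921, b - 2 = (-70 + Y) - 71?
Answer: 47921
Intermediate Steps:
Y = -50 (Y = -(-5)*(-10) = -5*10 = -50)
b = -189 (b = 2 + ((-70 - 50) - 71) = 2 + (-120 - 71) = 2 - 191 = -189)
H(T) = 0
H(b) - f = 0 - 1*(-47921) = 0 + 47921 = 47921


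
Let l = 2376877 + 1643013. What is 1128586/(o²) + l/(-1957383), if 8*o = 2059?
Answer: 124338555950942/8298288038223 ≈ 14.984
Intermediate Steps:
o = 2059/8 (o = (⅛)*2059 = 2059/8 ≈ 257.38)
l = 4019890
1128586/(o²) + l/(-1957383) = 1128586/((2059/8)²) + 4019890/(-1957383) = 1128586/(4239481/64) + 4019890*(-1/1957383) = 1128586*(64/4239481) - 4019890/1957383 = 72229504/4239481 - 4019890/1957383 = 124338555950942/8298288038223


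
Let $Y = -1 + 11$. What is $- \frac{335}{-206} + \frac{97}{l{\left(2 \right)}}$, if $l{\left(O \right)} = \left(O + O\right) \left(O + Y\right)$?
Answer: $\frac{18031}{4944} \approx 3.647$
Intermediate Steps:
$Y = 10$
$l{\left(O \right)} = 2 O \left(10 + O\right)$ ($l{\left(O \right)} = \left(O + O\right) \left(O + 10\right) = 2 O \left(10 + O\right)$)
$- \frac{335}{-206} + \frac{97}{l{\left(2 \right)}} = - \frac{335}{-206} + \frac{97}{2 \cdot 2 \left(10 + 2\right)} = \left(-335\right) \left(- \frac{1}{206}\right) + \frac{97}{2 \cdot 2 \cdot 12} = \frac{335}{206} + \frac{97}{48} = \frac{18031}{4944}$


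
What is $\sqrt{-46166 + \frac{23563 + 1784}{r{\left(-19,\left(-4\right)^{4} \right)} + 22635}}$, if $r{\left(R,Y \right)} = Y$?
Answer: $\frac{i \sqrt{24190305956069}}{22891} \approx 214.86 i$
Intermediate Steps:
$\sqrt{-46166 + \frac{23563 + 1784}{r{\left(-19,\left(-4\right)^{4} \right)} + 22635}} = \sqrt{-46166 + \frac{23563 + 1784}{\left(-4\right)^{4} + 22635}} = \sqrt{-46166 + \frac{25347}{256 + 22635}} = \sqrt{-46166 + \frac{25347}{22891}} = \sqrt{- \frac{1056760559}{22891}} = \frac{i \sqrt{24190305956069}}{22891}$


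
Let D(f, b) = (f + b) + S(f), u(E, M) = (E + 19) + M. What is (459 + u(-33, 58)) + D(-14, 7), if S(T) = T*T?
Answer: 692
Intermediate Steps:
S(T) = T**2
u(E, M) = 19 + E + M (u(E, M) = (19 + E) + M = 19 + E + M)
D(f, b) = b + f + f**2 (D(f, b) = (f + b) + f**2 = (b + f) + f**2 = b + f + f**2)
(459 + u(-33, 58)) + D(-14, 7) = (459 + (19 - 33 + 58)) + (7 - 14 + (-14)**2) = (459 + 44) + (7 - 14 + 196) = 503 + 189 = 692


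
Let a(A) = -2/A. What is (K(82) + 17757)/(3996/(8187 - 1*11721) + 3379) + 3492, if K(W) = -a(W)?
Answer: 285278814562/81572165 ≈ 3497.3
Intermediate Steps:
K(W) = 2/W (K(W) = -(-2)/W = 2/W)
(K(82) + 17757)/(3996/(8187 - 1*11721) + 3379) + 3492 = (2/82 + 17757)/(3996/(8187 - 1*11721) + 3379) + 3492 = (2*(1/82) + 17757)/(3996/(8187 - 11721) + 3379) + 3492 = (1/41 + 17757)/(3996/(-3534) + 3379) + 3492 = 728038/(41*(3996*(-1/3534) + 3379)) + 3492 = 728038/(41*(-666/589 + 3379)) + 3492 = 728038/(41*(1989565/589)) + 3492 = (728038/41)*(589/1989565) + 3492 = 428814382/81572165 + 3492 = 285278814562/81572165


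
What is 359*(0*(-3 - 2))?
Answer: 0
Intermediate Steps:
359*(0*(-3 - 2)) = 359*(0*(-5)) = 359*0 = 0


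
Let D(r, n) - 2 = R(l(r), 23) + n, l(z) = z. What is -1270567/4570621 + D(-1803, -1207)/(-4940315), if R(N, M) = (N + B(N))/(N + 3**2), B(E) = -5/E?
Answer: -10142837601592211942/36518928073717768965 ≈ -0.27774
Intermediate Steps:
R(N, M) = (N - 5/N)/(9 + N) (R(N, M) = (N - 5/N)/(N + 3**2) = (N - 5/N)/(N + 9) = (N - 5/N)/(9 + N))
D(r, n) = 2 + n + (-5 + r**2)/(r*(9 + r)) (D(r, n) = 2 + ((-5 + r**2)/(r*(9 + r)) + n) = 2 + (n + (-5 + r**2)/(r*(9 + r))) = 2 + n + (-5 + r**2)/(r*(9 + r)))
-1270567/4570621 + D(-1803, -1207)/(-4940315) = -1270567/4570621 + ((-5 + (-1803)**2 - 1803*(2 - 1207)*(9 - 1803))/((-1803)*(9 - 1803)))/(-4940315) = -1270567*1/4570621 - 1/1803*(-5 + 3250809 - 1803*(-1205)*(-1794))/(-1794)*(-1/4940315) = -1270567/4570621 - 1/1803*(-1/1794)*(-5 + 3250809 - 3897671310)*(-1/4940315) = -1270567/4570621 - 1/1803*(-1/1794)*(-3894420506)*(-1/4940315) = -1270567/4570621 - 1947210253/1617291*(-1/4940315) = -1270567/4570621 + 1947210253/7989926986665 = -10142837601592211942/36518928073717768965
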